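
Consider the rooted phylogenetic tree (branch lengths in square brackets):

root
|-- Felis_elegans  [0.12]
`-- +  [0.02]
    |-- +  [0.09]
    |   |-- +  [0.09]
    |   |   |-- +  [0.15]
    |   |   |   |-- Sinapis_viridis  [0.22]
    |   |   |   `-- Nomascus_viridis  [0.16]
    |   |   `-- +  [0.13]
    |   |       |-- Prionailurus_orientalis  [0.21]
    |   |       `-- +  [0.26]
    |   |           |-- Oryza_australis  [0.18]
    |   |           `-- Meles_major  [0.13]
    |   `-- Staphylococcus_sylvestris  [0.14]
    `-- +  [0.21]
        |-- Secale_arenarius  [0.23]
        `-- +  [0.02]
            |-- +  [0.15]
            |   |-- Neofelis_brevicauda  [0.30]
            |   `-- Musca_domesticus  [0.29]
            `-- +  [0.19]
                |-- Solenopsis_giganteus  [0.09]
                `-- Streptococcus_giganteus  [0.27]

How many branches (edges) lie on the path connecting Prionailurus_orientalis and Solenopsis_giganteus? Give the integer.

The MRCA of Prionailurus_orientalis and Solenopsis_giganteus is the node subtending ((((Sinapis_viridis,Nomascus_viridis),(Prionailurus_orientalis,(Oryza_australis,Meles_major))),Staphylococcus_sylvestris),(Secale_arenarius,((Neofelis_brevicauda,Musca_domesticus),(Solenopsis_giganteus,Streptococcus_giganteus)))).
From Prionailurus_orientalis up to that node: 4 branches. From Solenopsis_giganteus up to the same node: 4 branches. Total: 4 + 4 = 8.

8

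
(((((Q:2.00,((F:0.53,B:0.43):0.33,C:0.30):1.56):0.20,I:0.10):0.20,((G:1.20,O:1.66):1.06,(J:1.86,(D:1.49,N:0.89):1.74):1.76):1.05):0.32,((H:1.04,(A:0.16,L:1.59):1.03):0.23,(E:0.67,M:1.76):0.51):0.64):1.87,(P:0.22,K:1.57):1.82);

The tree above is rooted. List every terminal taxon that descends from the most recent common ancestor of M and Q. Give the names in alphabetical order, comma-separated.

A, B, C, D, E, F, G, H, I, J, L, M, N, O, Q

Tracing M: it sits inside (E,M).
Tracing Q: it sits inside (Q,((F,B),C)).
The smallest clade enclosing both is ((((Q,((F,B),C)),I),((G,O),(J,(D,N)))),((H,(A,L)),(E,M))); the answer is its 15 terminal taxa in alphabetical order.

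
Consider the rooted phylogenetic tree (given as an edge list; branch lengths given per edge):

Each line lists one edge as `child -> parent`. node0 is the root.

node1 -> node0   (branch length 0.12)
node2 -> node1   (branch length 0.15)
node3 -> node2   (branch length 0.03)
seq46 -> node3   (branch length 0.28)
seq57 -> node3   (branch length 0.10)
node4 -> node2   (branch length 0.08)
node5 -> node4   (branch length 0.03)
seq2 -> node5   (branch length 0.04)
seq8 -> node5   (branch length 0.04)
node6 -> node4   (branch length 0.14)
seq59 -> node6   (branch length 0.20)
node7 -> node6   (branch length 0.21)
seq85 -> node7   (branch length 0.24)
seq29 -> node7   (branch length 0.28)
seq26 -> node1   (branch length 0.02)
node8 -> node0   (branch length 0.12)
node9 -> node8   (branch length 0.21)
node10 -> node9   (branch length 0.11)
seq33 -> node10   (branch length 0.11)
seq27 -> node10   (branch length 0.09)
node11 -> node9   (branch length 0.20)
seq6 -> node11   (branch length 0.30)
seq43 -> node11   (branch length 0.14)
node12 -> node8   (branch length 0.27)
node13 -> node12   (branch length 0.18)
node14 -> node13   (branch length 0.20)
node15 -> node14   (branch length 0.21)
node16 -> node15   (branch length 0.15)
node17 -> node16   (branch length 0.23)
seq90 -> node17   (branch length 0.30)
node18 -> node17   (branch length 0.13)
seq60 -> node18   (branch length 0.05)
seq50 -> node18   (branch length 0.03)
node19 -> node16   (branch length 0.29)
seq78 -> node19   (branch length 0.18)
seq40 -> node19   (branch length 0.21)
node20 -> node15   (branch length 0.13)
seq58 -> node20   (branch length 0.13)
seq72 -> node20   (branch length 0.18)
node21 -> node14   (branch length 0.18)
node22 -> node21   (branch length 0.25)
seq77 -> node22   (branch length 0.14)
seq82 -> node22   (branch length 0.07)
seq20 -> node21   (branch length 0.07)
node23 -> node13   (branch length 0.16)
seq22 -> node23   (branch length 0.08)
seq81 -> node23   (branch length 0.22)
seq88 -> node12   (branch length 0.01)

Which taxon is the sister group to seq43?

seq6

seq43 attaches to the tree at the node subtending (seq6,seq43).
The other lineage descending from that same node — the sister group — is the single tip seq6.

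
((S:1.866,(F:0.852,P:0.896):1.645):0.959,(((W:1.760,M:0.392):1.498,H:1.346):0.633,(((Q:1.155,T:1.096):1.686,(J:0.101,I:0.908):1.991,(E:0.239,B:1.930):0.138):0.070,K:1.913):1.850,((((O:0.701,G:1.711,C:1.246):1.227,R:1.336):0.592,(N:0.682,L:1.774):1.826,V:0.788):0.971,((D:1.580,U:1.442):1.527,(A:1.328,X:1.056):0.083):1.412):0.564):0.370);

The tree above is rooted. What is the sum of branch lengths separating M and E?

4.820

The path runs M → … → MRCA → … → E; the MRCA is the node subtending (((W,M),H),(((Q,T),(J,I),(E,B)),K),((((O,G,C),R),(N,L),V),((D,U),(A,X)))).
Branch lengths along that path: 0.392 + 1.498 + 0.633 + 1.850 + 0.070 + 0.138 + 0.239 = 4.820.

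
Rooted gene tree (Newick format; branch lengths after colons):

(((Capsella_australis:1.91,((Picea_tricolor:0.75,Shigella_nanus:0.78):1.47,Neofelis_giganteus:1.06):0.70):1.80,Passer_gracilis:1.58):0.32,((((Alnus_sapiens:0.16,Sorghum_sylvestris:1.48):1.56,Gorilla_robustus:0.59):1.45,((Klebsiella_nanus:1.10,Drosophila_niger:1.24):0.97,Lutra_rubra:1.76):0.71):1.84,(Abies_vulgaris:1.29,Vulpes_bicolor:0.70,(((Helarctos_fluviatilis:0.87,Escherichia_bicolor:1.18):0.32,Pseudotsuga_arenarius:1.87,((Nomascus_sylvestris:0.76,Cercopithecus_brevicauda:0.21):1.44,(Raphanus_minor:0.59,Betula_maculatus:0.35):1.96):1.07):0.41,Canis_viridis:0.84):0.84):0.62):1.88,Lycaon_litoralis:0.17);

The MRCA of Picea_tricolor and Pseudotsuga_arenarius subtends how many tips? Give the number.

22

The MRCA of Picea_tricolor and Pseudotsuga_arenarius is the root, so the clade is the entire tree.
That clade contains 22 terminal taxa: Abies_vulgaris, Alnus_sapiens, Betula_maculatus, Canis_viridis, Capsella_australis, Cercopithecus_brevicauda, Drosophila_niger, Escherichia_bicolor, Gorilla_robustus, Helarctos_fluviatilis, Klebsiella_nanus, Lutra_rubra, Lycaon_litoralis, Neofelis_giganteus, Nomascus_sylvestris, Passer_gracilis, Picea_tricolor, Pseudotsuga_arenarius, Raphanus_minor, Shigella_nanus, Sorghum_sylvestris, Vulpes_bicolor.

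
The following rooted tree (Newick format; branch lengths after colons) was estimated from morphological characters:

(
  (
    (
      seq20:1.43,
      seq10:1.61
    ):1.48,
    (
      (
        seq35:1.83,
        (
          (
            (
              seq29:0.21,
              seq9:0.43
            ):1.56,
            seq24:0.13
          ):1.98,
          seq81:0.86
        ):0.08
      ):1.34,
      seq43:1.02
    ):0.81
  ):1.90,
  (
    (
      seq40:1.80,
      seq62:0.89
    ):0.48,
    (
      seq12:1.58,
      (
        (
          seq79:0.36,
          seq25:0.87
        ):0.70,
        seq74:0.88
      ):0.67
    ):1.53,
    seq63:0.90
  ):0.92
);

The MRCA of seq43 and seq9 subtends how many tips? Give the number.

The MRCA of seq43 and seq9 is the node subtending ((seq35,(((seq29,seq9),seq24),seq81)),seq43).
That clade contains 6 terminal taxa: seq24, seq29, seq35, seq43, seq81, seq9.

6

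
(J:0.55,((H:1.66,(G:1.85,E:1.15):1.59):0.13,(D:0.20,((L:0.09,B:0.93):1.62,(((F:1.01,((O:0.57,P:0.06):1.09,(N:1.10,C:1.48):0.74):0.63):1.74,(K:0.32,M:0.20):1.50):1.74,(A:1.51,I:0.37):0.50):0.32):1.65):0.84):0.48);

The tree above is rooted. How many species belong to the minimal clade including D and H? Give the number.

The MRCA of D and H is the node subtending ((H,(G,E)),(D,((L,B),(((F,((O,P),(N,C))),(K,M)),(A,I))))).
That clade contains 15 terminal taxa: A, B, C, D, E, F, G, H, I, K, L, M, N, O, P.

15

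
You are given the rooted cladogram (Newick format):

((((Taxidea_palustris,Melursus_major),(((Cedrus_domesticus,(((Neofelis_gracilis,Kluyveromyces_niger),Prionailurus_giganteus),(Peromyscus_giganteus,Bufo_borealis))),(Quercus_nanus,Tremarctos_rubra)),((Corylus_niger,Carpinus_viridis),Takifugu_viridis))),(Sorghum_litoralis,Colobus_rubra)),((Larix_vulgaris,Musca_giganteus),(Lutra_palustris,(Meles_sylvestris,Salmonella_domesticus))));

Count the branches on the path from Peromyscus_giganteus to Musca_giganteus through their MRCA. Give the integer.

11

The MRCA of Peromyscus_giganteus and Musca_giganteus is the root of the tree.
From Peromyscus_giganteus up to that node: 8 branches. From Musca_giganteus up to the same node: 3 branches. Total: 8 + 3 = 11.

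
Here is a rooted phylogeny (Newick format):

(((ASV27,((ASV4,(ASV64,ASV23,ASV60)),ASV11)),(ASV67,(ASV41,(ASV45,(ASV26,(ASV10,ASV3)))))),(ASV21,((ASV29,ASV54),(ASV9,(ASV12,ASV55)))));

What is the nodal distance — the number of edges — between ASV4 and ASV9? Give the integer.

The MRCA of ASV4 and ASV9 is the root of the tree.
From ASV4 up to that node: 5 branches. From ASV9 up to the same node: 4 branches. Total: 5 + 4 = 9.

9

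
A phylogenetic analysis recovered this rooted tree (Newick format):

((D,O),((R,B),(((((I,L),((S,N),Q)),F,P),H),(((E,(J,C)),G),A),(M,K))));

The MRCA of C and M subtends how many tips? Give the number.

15

The MRCA of C and M is the node subtending (((((I,L),((S,N),Q)),F,P),H),(((E,(J,C)),G),A),(M,K)).
That clade contains 15 terminal taxa: A, C, E, F, G, H, I, J, K, L, M, N, P, Q, S.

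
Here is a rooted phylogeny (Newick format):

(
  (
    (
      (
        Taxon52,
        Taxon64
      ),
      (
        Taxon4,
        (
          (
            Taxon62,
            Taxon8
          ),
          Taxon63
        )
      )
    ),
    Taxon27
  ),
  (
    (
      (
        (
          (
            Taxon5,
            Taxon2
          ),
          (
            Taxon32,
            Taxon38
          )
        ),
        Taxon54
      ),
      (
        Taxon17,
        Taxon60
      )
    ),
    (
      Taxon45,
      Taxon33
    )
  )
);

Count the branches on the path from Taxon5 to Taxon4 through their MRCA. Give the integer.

The MRCA of Taxon5 and Taxon4 is the root of the tree.
From Taxon5 up to that node: 6 branches. From Taxon4 up to the same node: 4 branches. Total: 6 + 4 = 10.

10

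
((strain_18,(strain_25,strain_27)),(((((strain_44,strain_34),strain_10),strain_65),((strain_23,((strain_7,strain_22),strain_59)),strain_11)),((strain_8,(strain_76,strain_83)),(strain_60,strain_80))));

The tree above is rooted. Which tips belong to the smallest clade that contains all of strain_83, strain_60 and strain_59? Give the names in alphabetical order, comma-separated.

Tracing strain_83: it sits inside (strain_76,strain_83).
Tracing strain_60: it sits inside (strain_60,strain_80).
Tracing strain_59: it sits inside ((strain_7,strain_22),strain_59).
The smallest clade enclosing all 3 is (((((strain_44,strain_34),strain_10),strain_65),((strain_23,((strain_7,strain_22),strain_59)),strain_11)),((strain_8,(strain_76,strain_83)),(strain_60,strain_80))); the answer is its 14 terminal taxa in alphabetical order.

strain_10, strain_11, strain_22, strain_23, strain_34, strain_44, strain_59, strain_60, strain_65, strain_7, strain_76, strain_8, strain_80, strain_83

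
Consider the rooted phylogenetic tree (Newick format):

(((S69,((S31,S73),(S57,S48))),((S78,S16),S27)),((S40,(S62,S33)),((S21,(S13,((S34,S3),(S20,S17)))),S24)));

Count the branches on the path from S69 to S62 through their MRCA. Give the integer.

7

The MRCA of S69 and S62 is the root of the tree.
From S69 up to that node: 3 branches. From S62 up to the same node: 4 branches. Total: 3 + 4 = 7.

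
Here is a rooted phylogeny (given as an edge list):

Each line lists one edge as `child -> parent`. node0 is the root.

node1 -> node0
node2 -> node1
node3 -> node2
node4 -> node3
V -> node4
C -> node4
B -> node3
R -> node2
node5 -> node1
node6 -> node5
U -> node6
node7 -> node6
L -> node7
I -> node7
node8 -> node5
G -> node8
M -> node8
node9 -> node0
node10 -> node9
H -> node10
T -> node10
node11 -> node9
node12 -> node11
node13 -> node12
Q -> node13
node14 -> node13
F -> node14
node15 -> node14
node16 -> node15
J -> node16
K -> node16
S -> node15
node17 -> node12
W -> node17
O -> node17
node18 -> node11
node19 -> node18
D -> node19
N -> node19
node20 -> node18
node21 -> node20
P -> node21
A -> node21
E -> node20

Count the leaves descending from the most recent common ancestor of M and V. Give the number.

9

The MRCA of M and V is the node subtending ((((V,C),B),R),((U,(L,I)),(G,M))).
That clade contains 9 terminal taxa: B, C, G, I, L, M, R, U, V.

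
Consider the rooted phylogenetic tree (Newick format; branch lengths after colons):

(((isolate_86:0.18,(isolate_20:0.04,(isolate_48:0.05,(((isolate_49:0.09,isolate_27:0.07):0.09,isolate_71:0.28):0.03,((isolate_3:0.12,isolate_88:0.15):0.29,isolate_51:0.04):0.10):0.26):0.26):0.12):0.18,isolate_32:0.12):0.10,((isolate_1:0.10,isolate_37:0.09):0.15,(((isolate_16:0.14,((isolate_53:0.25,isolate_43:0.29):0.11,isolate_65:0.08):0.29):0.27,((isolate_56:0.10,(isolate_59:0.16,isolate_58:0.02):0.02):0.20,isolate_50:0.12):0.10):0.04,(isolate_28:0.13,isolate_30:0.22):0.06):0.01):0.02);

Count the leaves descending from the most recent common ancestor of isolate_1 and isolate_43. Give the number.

12

The MRCA of isolate_1 and isolate_43 is the node subtending ((isolate_1,isolate_37),(((isolate_16,((isolate_53,isolate_43),isolate_65)),((isolate_56,(isolate_59,isolate_58)),isolate_50)),(isolate_28,isolate_30))).
That clade contains 12 terminal taxa: isolate_1, isolate_16, isolate_28, isolate_30, isolate_37, isolate_43, isolate_50, isolate_53, isolate_56, isolate_58, isolate_59, isolate_65.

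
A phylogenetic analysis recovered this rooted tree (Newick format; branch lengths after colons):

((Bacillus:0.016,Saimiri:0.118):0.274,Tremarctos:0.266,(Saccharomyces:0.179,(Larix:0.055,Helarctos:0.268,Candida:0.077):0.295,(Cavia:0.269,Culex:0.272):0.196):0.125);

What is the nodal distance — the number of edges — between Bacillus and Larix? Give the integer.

5

The MRCA of Bacillus and Larix is the root of the tree.
From Bacillus up to that node: 2 branches. From Larix up to the same node: 3 branches. Total: 2 + 3 = 5.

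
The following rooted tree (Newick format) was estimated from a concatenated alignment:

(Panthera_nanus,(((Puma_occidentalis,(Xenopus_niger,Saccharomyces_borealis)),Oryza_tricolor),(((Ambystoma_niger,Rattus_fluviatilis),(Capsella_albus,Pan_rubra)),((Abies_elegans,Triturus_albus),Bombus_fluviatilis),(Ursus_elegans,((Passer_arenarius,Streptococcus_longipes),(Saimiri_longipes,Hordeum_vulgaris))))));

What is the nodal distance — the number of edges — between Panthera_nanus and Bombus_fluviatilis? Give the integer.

5

The MRCA of Panthera_nanus and Bombus_fluviatilis is the root of the tree.
From Panthera_nanus up to that node: 1 branch. From Bombus_fluviatilis up to the same node: 4 branches. Total: 1 + 4 = 5.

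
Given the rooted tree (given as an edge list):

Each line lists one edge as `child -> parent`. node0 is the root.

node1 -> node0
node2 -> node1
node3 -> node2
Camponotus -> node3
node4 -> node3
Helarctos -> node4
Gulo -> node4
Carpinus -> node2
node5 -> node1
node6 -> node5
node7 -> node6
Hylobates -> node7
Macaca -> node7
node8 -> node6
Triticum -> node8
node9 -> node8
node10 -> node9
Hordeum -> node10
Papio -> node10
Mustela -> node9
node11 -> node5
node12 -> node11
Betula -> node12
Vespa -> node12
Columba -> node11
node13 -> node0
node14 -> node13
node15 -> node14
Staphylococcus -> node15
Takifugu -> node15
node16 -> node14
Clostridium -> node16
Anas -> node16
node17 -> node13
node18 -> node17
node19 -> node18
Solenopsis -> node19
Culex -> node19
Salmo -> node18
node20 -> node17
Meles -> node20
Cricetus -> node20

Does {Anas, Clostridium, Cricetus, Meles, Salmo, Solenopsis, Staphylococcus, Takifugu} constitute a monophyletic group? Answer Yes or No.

The MRCA of the listed taxa subtends (((Staphylococcus,Takifugu),(Clostridium,Anas)),(((Solenopsis,Culex),Salmo),(Meles,Cricetus))).
That clade also contains Culex, which is not in the proposed group, so the group is not monophyletic.

No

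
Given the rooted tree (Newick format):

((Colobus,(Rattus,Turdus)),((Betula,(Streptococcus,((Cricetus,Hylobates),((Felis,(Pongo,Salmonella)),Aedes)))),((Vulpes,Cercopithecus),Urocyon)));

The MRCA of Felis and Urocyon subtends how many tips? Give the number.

11

The MRCA of Felis and Urocyon is the node subtending ((Betula,(Streptococcus,((Cricetus,Hylobates),((Felis,(Pongo,Salmonella)),Aedes)))),((Vulpes,Cercopithecus),Urocyon)).
That clade contains 11 terminal taxa: Aedes, Betula, Cercopithecus, Cricetus, Felis, Hylobates, Pongo, Salmonella, Streptococcus, Urocyon, Vulpes.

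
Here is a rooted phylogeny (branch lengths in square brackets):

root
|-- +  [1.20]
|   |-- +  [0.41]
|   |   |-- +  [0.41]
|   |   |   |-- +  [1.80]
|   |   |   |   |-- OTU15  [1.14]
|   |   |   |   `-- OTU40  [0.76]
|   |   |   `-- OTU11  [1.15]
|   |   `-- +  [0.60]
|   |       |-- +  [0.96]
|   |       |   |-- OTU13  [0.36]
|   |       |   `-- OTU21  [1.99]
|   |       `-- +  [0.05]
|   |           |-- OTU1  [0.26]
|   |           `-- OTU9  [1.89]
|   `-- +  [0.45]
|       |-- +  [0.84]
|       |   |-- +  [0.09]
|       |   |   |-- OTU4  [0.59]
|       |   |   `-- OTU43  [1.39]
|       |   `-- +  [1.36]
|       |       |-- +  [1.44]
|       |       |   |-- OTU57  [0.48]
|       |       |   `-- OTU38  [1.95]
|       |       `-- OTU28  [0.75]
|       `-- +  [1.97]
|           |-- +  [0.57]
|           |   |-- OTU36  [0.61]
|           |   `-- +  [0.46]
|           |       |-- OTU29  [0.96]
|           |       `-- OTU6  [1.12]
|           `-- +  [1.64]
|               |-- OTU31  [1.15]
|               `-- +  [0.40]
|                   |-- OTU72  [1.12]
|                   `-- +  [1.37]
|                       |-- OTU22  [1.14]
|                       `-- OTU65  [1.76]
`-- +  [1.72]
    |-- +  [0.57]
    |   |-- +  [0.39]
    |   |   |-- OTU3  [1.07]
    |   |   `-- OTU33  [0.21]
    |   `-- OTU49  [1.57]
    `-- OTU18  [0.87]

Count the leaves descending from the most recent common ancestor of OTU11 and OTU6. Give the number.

19

The MRCA of OTU11 and OTU6 is the node subtending ((((OTU15,OTU40),OTU11),((OTU13,OTU21),(OTU1,OTU9))),(((OTU4,OTU43),((OTU57,OTU38),OTU28)),((OTU36,(OTU29,OTU6)),(OTU31,(OTU72,(OTU22,OTU65)))))).
That clade contains 19 terminal taxa: OTU1, OTU11, OTU13, OTU15, OTU21, OTU22, OTU28, OTU29, OTU31, OTU36, OTU38, OTU4, OTU40, OTU43, OTU57, OTU6, OTU65, OTU72, OTU9.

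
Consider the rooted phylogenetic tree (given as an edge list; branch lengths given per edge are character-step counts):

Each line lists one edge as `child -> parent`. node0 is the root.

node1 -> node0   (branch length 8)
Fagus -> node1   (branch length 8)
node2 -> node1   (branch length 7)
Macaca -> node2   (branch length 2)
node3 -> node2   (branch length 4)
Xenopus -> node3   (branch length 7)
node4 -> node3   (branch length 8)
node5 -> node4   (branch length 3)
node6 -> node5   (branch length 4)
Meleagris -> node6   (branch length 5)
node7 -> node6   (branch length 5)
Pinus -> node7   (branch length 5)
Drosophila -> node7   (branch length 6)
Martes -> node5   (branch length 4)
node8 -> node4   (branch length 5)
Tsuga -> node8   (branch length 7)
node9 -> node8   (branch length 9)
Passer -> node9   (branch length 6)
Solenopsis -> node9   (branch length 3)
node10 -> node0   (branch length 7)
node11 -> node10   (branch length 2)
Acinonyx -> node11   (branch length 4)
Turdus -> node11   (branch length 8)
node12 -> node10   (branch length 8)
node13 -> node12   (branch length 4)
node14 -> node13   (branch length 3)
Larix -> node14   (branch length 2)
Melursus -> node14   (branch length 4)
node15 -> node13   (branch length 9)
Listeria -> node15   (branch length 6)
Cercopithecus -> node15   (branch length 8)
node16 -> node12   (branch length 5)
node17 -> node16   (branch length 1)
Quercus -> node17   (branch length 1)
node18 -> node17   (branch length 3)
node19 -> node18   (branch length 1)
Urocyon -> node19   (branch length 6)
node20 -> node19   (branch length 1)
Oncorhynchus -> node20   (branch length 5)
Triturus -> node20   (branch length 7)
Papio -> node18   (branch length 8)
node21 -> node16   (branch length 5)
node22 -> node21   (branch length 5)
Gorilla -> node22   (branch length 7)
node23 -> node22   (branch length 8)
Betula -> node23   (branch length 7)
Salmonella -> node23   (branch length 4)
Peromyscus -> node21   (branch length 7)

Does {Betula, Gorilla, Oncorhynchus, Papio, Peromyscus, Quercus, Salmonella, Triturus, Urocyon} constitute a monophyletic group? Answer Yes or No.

The most recent common ancestor of these taxa subtends ((Quercus,((Urocyon,(Oncorhynchus,Triturus)),Papio)),((Gorilla,(Betula,Salmonella)),Peromyscus)).
That clade has exactly 9 tips — every listed taxon and nothing else — so the group is monophyletic.

Yes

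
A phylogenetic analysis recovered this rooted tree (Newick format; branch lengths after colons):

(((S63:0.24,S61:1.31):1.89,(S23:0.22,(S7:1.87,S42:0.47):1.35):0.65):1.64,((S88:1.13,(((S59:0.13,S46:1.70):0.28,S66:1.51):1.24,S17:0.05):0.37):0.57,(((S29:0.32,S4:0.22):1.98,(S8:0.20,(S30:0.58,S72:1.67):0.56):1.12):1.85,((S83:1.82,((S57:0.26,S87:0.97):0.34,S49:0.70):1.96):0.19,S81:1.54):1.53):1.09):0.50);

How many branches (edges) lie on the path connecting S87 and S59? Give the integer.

11

The MRCA of S87 and S59 is the node subtending ((S88,(((S59,S46),S66),S17)),(((S29,S4),(S8,(S30,S72))),((S83,((S57,S87),S49)),S81))).
From S87 up to that node: 6 branches. From S59 up to the same node: 5 branches. Total: 6 + 5 = 11.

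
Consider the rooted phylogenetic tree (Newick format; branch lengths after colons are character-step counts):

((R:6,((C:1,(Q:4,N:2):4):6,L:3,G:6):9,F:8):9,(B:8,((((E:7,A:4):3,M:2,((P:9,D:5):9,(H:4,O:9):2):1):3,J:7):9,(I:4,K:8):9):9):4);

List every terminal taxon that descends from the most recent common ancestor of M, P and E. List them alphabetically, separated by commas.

A, D, E, H, M, O, P

Tracing M: it sits inside ((E,A),M,((P,D),(H,O))).
Tracing P: it sits inside (P,D).
Tracing E: it sits inside (E,A).
The smallest clade enclosing all 3 is ((E,A),M,((P,D),(H,O))); the answer is its 7 terminal taxa in alphabetical order.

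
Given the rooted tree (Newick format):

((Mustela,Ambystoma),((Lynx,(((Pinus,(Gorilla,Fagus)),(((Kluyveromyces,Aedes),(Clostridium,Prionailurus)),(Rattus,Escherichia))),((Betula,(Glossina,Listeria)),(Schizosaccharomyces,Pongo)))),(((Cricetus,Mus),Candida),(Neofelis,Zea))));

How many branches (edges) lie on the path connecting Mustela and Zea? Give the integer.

6

The MRCA of Mustela and Zea is the root of the tree.
From Mustela up to that node: 2 branches. From Zea up to the same node: 4 branches. Total: 2 + 4 = 6.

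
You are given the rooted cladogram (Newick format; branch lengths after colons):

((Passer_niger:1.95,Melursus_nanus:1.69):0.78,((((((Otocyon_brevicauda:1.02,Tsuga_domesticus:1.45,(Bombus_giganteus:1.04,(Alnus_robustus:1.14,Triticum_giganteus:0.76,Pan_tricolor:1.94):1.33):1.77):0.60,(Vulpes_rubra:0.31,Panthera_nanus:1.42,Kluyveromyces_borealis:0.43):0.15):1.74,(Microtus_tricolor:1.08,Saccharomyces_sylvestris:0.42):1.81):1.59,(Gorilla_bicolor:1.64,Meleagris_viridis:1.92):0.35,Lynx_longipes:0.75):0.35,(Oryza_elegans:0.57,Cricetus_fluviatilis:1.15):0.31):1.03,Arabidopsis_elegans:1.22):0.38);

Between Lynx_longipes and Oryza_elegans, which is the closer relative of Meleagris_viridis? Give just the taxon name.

Lynx_longipes

The MRCA of Meleagris_viridis and Lynx_longipes subtends ((((Otocyon_brevicauda,Tsuga_domesticus,(Bombus_giganteus,(Alnus_robustus,Triticum_giganteus,Pan_tricolor))),(Vulpes_rubra,Panthera_nanus,Kluyveromyces_borealis)),(Microtus_tricolor,Saccharomyces_sylvestris)),(Gorilla_bicolor,Meleagris_viridis),Lynx_longipes) (14 taxa).
The MRCA of Meleagris_viridis and Oryza_elegans subtends (((((Otocyon_brevicauda,Tsuga_domesticus,(Bombus_giganteus,(Alnus_robustus,Triticum_giganteus,Pan_tricolor))),(Vulpes_rubra,Panthera_nanus,Kluyveromyces_borealis)),(Microtus_tricolor,Saccharomyces_sylvestris)),(Gorilla_bicolor,Meleagris_viridis),Lynx_longipes),(Oryza_elegans,Cricetus_fluviatilis)) (16 taxa).
The first is nested inside the second, so Meleagris_viridis shares a more recent common ancestor with Lynx_longipes.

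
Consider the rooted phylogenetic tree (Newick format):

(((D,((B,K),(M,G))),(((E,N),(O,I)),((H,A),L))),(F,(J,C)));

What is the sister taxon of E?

N

E attaches to the tree at the node subtending (E,N).
The other lineage descending from that same node — the sister group — is the single tip N.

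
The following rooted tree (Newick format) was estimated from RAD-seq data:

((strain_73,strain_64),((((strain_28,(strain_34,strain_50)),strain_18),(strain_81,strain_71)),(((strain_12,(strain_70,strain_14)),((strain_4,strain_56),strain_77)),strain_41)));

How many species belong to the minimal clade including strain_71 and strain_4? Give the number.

13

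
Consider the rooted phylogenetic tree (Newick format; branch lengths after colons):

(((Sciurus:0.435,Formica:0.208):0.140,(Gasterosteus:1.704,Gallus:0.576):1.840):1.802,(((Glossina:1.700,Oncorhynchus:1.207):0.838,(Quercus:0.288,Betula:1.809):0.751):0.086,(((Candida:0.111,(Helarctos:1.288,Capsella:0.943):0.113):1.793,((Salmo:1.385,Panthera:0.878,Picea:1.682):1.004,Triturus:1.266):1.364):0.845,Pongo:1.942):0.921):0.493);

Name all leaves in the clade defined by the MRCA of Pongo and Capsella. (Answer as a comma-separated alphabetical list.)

Candida, Capsella, Helarctos, Panthera, Picea, Pongo, Salmo, Triturus

Tracing Pongo: it sits inside (((Candida,(Helarctos,Capsella)),((Salmo,Panthera,Picea),Triturus)),Pongo).
Tracing Capsella: it sits inside (Helarctos,Capsella).
The smallest clade enclosing both is (((Candida,(Helarctos,Capsella)),((Salmo,Panthera,Picea),Triturus)),Pongo); the answer is its 8 terminal taxa in alphabetical order.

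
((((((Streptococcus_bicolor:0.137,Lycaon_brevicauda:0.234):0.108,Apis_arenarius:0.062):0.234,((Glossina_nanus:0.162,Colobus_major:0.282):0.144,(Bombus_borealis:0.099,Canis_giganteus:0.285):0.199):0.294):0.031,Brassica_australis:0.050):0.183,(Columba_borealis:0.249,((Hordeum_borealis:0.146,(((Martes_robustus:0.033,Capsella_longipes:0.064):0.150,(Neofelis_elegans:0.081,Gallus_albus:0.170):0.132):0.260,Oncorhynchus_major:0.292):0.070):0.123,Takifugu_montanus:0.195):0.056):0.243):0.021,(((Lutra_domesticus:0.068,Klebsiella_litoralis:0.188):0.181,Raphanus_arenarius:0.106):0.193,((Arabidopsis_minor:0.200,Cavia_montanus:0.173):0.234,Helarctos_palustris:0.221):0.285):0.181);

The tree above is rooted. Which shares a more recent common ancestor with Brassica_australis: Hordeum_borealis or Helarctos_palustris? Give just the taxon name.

Hordeum_borealis

The MRCA of Brassica_australis and Hordeum_borealis subtends (((((Streptococcus_bicolor,Lycaon_brevicauda),Apis_arenarius),((Glossina_nanus,Colobus_major),(Bombus_borealis,Canis_giganteus))),Brassica_australis),(Columba_borealis,((Hordeum_borealis,(((Martes_robustus,Capsella_longipes),(Neofelis_elegans,Gallus_albus)),Oncorhynchus_major)),Takifugu_montanus))) (16 taxa).
The MRCA of Brassica_australis and Helarctos_palustris is the root, subtending the entire tree (22 taxa).
The first is nested inside the second, so Brassica_australis shares a more recent common ancestor with Hordeum_borealis.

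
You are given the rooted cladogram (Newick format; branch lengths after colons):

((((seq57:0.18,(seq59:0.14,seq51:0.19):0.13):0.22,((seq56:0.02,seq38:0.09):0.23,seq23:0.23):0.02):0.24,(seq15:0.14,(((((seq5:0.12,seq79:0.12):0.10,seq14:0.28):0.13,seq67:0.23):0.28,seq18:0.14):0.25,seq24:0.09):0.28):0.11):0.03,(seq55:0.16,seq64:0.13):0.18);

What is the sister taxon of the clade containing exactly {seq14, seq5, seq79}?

The clade containing exactly {seq14, seq5, seq79} attaches to the tree at the node subtending (((seq5,seq79),seq14),seq67).
The other lineage descending from that same node — the sister group — is the single tip seq67.

seq67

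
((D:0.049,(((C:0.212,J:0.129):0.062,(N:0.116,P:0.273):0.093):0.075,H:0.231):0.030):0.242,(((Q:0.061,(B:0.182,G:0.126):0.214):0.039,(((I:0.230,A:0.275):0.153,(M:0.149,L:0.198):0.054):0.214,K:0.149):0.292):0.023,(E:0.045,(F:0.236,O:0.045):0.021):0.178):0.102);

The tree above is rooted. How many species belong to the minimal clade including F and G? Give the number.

The MRCA of F and G is the node subtending (((Q,(B,G)),(((I,A),(M,L)),K)),(E,(F,O))).
That clade contains 11 terminal taxa: A, B, E, F, G, I, K, L, M, O, Q.

11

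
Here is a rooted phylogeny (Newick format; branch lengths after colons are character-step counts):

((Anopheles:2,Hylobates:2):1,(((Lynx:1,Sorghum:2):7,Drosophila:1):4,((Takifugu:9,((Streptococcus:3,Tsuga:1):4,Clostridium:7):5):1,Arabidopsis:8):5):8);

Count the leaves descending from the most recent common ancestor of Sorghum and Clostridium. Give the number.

The MRCA of Sorghum and Clostridium is the node subtending (((Lynx,Sorghum),Drosophila),((Takifugu,((Streptococcus,Tsuga),Clostridium)),Arabidopsis)).
That clade contains 8 terminal taxa: Arabidopsis, Clostridium, Drosophila, Lynx, Sorghum, Streptococcus, Takifugu, Tsuga.

8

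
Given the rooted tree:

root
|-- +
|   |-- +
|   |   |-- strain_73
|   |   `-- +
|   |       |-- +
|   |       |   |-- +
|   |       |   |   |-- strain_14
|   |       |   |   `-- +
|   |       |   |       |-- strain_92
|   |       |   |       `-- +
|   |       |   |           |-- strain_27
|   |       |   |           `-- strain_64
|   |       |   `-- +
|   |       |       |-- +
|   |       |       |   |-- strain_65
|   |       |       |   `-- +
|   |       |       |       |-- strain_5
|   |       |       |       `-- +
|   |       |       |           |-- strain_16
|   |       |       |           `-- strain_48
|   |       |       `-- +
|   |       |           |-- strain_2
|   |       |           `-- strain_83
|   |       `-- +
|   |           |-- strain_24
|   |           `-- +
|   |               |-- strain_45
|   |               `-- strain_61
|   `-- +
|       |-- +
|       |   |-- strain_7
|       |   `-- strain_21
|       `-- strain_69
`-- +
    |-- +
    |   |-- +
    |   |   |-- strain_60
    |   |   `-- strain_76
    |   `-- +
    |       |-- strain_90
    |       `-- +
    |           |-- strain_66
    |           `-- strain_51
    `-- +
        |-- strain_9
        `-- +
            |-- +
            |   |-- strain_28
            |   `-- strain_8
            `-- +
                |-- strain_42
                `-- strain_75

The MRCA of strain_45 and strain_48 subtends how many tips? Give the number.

The MRCA of strain_45 and strain_48 is the node subtending (((strain_14,(strain_92,(strain_27,strain_64))),((strain_65,(strain_5,(strain_16,strain_48))),(strain_2,strain_83))),(strain_24,(strain_45,strain_61))).
That clade contains 13 terminal taxa: strain_14, strain_16, strain_2, strain_24, strain_27, strain_45, strain_48, strain_5, strain_61, strain_64, strain_65, strain_83, strain_92.

13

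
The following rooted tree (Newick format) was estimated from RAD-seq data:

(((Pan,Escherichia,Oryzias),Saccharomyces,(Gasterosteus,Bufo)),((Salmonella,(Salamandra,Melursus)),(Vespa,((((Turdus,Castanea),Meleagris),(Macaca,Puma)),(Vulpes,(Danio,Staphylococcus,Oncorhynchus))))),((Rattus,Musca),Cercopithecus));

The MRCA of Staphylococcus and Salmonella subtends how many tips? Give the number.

The MRCA of Staphylococcus and Salmonella is the node subtending ((Salmonella,(Salamandra,Melursus)),(Vespa,((((Turdus,Castanea),Meleagris),(Macaca,Puma)),(Vulpes,(Danio,Staphylococcus,Oncorhynchus))))).
That clade contains 13 terminal taxa: Castanea, Danio, Macaca, Meleagris, Melursus, Oncorhynchus, Puma, Salamandra, Salmonella, Staphylococcus, Turdus, Vespa, Vulpes.

13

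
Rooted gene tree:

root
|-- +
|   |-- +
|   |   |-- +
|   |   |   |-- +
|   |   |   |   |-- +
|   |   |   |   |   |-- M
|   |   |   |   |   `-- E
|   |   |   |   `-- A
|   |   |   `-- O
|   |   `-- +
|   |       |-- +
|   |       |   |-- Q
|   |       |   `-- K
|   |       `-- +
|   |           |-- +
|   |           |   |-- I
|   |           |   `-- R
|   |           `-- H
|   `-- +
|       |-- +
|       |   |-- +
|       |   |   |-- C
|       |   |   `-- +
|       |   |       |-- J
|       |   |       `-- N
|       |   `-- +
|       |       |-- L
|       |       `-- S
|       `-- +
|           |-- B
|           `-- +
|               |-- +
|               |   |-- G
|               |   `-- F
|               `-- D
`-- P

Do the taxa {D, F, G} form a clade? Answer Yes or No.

The most recent common ancestor of these taxa subtends ((G,F),D).
That clade has exactly 3 tips — every listed taxon and nothing else — so the group is monophyletic.

Yes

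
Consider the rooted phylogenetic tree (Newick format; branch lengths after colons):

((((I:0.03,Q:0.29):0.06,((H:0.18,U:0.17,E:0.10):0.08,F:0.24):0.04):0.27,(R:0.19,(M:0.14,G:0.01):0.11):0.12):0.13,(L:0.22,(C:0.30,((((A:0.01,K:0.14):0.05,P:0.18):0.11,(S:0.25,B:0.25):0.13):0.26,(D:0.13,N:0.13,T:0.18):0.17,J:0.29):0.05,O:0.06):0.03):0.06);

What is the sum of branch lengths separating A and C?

The path runs A → … → MRCA → … → C; the MRCA is the node subtending (C,((((A,K),P),(S,B)),(D,N,T),J),O).
Branch lengths along that path: 0.01 + 0.05 + 0.11 + 0.26 + 0.05 + 0.30 = 0.78.

0.78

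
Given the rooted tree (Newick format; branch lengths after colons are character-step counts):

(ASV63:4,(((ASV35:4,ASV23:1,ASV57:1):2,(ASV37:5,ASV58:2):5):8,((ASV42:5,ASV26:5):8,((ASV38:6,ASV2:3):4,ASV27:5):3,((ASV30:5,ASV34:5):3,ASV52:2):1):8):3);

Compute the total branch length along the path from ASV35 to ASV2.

The path runs ASV35 → … → MRCA → … → ASV2; the MRCA is the node subtending (((ASV35,ASV23,ASV57),(ASV37,ASV58)),((ASV42,ASV26),((ASV38,ASV2),ASV27),((ASV30,ASV34),ASV52))).
Branch lengths along that path: 4 + 2 + 8 + 8 + 3 + 4 + 3 = 32.

32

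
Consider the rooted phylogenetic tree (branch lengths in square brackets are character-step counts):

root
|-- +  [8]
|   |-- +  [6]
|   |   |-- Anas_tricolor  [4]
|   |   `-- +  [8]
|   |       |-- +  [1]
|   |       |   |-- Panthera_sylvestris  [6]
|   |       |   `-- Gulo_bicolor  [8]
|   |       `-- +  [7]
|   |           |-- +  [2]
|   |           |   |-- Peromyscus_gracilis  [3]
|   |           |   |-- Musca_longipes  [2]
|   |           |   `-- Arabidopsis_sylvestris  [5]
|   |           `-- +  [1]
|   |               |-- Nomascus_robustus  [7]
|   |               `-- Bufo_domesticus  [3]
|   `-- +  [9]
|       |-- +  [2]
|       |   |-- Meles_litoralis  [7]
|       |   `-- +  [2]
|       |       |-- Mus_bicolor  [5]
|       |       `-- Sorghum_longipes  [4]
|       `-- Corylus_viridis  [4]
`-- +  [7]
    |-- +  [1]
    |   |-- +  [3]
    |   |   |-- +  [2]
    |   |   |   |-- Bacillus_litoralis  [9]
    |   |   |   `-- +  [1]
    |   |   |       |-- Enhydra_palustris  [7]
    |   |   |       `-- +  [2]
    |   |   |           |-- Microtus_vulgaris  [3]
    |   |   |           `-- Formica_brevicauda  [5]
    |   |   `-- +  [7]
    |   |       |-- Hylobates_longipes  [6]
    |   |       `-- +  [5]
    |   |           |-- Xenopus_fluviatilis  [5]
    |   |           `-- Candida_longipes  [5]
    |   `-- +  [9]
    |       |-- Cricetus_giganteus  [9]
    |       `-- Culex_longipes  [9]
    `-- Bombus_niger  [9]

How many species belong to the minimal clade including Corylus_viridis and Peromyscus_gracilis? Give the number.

The MRCA of Corylus_viridis and Peromyscus_gracilis is the node subtending ((Anas_tricolor,((Panthera_sylvestris,Gulo_bicolor),((Peromyscus_gracilis,Musca_longipes,Arabidopsis_sylvestris),(Nomascus_robustus,Bufo_domesticus)))),((Meles_litoralis,(Mus_bicolor,Sorghum_longipes)),Corylus_viridis)).
That clade contains 12 terminal taxa: Anas_tricolor, Arabidopsis_sylvestris, Bufo_domesticus, Corylus_viridis, Gulo_bicolor, Meles_litoralis, Mus_bicolor, Musca_longipes, Nomascus_robustus, Panthera_sylvestris, Peromyscus_gracilis, Sorghum_longipes.

12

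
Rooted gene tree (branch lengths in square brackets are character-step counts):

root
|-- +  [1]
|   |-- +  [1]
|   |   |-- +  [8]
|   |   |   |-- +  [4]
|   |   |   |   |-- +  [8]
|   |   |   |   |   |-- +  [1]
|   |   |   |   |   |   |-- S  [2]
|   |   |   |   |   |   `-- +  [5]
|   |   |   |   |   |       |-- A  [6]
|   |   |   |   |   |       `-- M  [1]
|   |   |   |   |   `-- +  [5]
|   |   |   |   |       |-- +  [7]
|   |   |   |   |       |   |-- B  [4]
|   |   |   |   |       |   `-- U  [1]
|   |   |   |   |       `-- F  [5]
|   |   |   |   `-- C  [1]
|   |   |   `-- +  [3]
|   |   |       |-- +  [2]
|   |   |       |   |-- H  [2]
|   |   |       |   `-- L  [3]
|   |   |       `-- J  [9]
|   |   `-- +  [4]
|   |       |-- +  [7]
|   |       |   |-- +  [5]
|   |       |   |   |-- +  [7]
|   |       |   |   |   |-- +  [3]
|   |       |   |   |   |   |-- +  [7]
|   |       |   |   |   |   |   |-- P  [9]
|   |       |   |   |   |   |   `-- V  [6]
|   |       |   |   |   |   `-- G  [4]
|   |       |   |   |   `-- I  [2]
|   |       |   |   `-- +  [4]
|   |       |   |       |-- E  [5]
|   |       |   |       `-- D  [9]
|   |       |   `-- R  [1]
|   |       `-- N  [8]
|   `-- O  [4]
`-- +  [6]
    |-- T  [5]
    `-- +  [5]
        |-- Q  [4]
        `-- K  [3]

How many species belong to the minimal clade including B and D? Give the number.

The MRCA of B and D is the node subtending (((((S,(A,M)),((B,U),F)),C),((H,L),J)),((((((P,V),G),I),(E,D)),R),N)).
That clade contains 18 terminal taxa: A, B, C, D, E, F, G, H, I, J, L, M, N, P, R, S, U, V.

18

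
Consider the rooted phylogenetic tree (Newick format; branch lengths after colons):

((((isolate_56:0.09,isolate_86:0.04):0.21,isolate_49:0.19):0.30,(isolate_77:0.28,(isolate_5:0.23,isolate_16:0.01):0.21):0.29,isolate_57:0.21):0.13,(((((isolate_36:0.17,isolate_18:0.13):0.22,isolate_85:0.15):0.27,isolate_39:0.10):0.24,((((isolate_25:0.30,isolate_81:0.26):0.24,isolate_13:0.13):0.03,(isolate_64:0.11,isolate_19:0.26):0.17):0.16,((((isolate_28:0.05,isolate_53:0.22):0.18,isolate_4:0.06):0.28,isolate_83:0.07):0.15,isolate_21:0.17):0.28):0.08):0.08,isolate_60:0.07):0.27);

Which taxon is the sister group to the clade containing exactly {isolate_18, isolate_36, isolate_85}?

isolate_39

The clade containing exactly {isolate_18, isolate_36, isolate_85} attaches to the tree at the node subtending (((isolate_36,isolate_18),isolate_85),isolate_39).
The other lineage descending from that same node — the sister group — is the single tip isolate_39.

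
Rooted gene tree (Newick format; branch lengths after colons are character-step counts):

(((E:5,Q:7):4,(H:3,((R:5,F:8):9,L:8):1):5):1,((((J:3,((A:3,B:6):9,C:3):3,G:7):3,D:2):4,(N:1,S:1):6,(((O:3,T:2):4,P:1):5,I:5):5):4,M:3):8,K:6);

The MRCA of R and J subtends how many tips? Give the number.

20

The MRCA of R and J is the root, so the clade is the entire tree.
That clade contains 20 terminal taxa: A, B, C, D, E, F, G, H, I, J, K, L, M, N, O, P, Q, R, S, T.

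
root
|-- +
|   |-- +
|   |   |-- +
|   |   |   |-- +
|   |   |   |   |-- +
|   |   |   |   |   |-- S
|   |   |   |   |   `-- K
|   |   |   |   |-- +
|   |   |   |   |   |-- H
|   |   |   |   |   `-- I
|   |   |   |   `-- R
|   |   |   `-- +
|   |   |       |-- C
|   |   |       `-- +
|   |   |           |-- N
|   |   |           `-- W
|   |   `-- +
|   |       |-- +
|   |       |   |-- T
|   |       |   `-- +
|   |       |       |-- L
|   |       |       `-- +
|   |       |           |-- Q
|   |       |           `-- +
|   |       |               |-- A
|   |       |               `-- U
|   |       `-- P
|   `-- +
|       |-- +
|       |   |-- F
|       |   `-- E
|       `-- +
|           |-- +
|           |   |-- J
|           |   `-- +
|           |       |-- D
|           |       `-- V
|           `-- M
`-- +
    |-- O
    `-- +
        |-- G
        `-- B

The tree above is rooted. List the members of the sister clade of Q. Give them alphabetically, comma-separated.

Q attaches to the tree at the node subtending (Q,(A,U)).
The other lineage descending from that same node — the sister group — is (A,U); its 2 tips in alphabetical order are the answer.

A, U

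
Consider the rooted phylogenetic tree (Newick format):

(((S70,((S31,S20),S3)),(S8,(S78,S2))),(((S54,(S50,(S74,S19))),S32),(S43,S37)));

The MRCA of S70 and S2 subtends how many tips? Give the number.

The MRCA of S70 and S2 is the node subtending ((S70,((S31,S20),S3)),(S8,(S78,S2))).
That clade contains 7 terminal taxa: S2, S20, S3, S31, S70, S78, S8.

7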